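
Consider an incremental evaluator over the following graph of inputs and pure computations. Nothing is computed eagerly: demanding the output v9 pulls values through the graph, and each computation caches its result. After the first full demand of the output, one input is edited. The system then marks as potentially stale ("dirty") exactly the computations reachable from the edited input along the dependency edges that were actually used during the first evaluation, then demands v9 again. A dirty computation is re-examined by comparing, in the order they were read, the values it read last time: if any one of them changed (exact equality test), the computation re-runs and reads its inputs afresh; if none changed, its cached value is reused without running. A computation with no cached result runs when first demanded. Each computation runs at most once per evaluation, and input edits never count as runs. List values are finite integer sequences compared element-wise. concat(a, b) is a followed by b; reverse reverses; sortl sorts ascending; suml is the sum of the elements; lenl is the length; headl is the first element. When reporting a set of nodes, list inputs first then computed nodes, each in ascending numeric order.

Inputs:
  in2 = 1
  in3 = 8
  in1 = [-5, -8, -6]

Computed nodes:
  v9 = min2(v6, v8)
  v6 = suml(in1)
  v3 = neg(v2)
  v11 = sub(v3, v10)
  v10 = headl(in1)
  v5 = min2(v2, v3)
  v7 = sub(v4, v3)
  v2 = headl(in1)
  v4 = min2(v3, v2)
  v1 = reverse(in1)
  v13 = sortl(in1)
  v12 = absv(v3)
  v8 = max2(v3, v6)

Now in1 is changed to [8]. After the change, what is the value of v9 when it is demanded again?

v9 now evaluates to 8.

Initial pass — values computed on the first demand:
  v2 = headl([-5, -8, -6]) = -5
  v3 = neg(-5) = 5
  v6 = suml([-5, -8, -6]) = -19
  v8 = max2(5, -19) = 5
  v9 = min2(-19, 5) = -19

Second demand — change propagation:
  v2: re-runs because in1 [-5, -8, -6]->[8]; new result 8.
  v3: re-runs because v2 -5->8; new result -8.
  v6: re-runs because in1 [-5, -8, -6]->[8]; new result 8.
  v8: re-runs because v3 5->-8; v6 -19->8; new result 8.
  v9: re-runs because v6 -19->8; v8 5->8; new result 8.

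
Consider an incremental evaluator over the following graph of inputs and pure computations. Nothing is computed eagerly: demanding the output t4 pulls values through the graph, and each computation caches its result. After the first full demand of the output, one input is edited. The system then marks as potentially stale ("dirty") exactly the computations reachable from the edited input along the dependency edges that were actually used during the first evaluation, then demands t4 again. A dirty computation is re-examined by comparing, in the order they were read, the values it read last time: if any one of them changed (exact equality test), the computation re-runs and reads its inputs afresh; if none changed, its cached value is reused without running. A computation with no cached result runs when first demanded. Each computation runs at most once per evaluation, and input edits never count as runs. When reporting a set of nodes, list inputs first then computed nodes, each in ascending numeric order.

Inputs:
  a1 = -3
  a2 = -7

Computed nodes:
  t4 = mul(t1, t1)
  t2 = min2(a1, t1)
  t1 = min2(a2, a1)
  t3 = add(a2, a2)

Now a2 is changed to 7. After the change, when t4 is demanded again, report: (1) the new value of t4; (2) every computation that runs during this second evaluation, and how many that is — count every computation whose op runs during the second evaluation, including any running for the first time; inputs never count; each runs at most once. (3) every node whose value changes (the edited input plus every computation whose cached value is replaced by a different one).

t4 now evaluates to 9.
Run set: t1, t4 (2 run).
Changed values: a2, t1, t4.

Initial pass — values computed on the first demand:
  t1 = min2(-7, -3) = -7
  t4 = mul(-7, -7) = 49

Second demand — change propagation:
  t1: re-runs because a2 -7->7; new result -3.
  t4: re-runs because t1 -7->-3; t1 -7->-3; new result 9.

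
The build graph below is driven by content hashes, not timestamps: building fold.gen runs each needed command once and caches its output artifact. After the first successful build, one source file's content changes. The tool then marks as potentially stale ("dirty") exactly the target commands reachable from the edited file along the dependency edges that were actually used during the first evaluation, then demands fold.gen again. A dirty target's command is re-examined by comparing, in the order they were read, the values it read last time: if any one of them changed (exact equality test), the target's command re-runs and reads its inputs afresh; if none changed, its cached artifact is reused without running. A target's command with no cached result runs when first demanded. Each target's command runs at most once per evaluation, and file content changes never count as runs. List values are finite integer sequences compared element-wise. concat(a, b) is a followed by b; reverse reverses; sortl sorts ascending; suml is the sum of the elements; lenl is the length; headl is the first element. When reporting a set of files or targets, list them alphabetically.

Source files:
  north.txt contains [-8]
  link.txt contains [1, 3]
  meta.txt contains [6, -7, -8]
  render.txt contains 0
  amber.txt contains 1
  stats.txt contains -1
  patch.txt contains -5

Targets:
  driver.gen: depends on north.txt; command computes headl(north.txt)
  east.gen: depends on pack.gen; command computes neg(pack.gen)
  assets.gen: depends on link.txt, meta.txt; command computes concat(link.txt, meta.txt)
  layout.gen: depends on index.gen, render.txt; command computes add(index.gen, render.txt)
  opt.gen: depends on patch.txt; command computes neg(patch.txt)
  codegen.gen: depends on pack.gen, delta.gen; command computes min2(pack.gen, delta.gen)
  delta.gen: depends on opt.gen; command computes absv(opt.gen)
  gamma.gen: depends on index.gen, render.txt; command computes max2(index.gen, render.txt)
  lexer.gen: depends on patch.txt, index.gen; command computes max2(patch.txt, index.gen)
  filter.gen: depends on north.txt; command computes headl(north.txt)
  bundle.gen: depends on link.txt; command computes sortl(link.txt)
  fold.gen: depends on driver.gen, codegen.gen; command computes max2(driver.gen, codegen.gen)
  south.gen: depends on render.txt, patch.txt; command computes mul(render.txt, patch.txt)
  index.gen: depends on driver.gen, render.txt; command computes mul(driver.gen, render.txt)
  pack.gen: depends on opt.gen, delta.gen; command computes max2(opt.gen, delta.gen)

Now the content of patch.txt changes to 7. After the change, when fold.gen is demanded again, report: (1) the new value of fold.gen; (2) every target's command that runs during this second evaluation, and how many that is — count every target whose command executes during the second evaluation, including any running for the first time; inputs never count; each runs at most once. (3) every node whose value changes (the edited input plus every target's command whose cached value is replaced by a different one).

Initial pass — values computed on the first demand:
  driver.gen = headl([-8]) = -8
  opt.gen = neg(-5) = 5
  delta.gen = absv(5) = 5
  pack.gen = max2(5, 5) = 5
  codegen.gen = min2(5, 5) = 5
  fold.gen = max2(-8, 5) = 5

Second demand — change propagation:
  opt.gen: re-runs because patch.txt -5->7; new result -7.
  delta.gen: re-runs because opt.gen 5->-7; new result 7.
  pack.gen: re-runs because opt.gen 5->-7; delta.gen 5->7; new result 7.
  codegen.gen: re-runs because pack.gen 5->7; delta.gen 5->7; new result 7.
  fold.gen: re-runs because codegen.gen 5->7; new result 7.

fold.gen now evaluates to 7.
Run set: codegen.gen, delta.gen, fold.gen, opt.gen, pack.gen (5 run).
Changed values: codegen.gen, delta.gen, fold.gen, opt.gen, pack.gen, patch.txt.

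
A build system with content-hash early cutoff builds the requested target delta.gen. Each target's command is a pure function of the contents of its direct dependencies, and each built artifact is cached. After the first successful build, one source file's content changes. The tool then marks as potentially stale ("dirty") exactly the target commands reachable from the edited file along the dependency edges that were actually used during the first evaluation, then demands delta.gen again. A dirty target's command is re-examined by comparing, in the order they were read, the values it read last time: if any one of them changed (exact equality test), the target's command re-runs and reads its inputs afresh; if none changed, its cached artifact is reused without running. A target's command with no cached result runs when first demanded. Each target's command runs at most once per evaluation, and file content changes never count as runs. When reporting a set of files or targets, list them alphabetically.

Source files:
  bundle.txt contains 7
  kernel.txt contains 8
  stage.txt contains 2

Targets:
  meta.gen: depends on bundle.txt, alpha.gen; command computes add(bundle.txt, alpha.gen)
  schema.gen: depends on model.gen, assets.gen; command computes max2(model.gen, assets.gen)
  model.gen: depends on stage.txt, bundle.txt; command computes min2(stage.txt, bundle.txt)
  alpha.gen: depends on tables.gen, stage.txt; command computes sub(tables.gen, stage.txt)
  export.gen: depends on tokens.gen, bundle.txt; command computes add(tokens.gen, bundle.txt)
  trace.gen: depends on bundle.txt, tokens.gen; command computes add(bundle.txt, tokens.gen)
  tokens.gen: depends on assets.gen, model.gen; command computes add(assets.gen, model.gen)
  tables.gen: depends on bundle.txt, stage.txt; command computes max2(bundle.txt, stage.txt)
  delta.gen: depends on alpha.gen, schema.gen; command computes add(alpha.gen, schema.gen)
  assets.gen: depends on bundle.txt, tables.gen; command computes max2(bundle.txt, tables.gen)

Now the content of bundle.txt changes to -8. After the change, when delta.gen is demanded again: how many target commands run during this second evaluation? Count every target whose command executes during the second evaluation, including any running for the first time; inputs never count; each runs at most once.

Target commands that run: alpha.gen, assets.gen, delta.gen, model.gen, schema.gen, tables.gen — 6 in total.

First evaluation (everything demanded from the output):
  model.gen = min2(2, 7) = 2
  tables.gen = max2(7, 2) = 7
  alpha.gen = sub(7, 2) = 5
  assets.gen = max2(7, 7) = 7
  schema.gen = max2(2, 7) = 7
  delta.gen = add(5, 7) = 12

Propagation after the edit:
  model.gen: runs — bundle.txt 7->-8; result -8.
  tables.gen: runs — bundle.txt 7->-8; result 2.
  alpha.gen: runs — tables.gen 7->2; result 0.
  assets.gen: runs — bundle.txt 7->-8; tables.gen 7->2; result 2.
  schema.gen: runs — model.gen 2->-8; assets.gen 7->2; result 2.
  delta.gen: runs — alpha.gen 5->0; schema.gen 7->2; result 2.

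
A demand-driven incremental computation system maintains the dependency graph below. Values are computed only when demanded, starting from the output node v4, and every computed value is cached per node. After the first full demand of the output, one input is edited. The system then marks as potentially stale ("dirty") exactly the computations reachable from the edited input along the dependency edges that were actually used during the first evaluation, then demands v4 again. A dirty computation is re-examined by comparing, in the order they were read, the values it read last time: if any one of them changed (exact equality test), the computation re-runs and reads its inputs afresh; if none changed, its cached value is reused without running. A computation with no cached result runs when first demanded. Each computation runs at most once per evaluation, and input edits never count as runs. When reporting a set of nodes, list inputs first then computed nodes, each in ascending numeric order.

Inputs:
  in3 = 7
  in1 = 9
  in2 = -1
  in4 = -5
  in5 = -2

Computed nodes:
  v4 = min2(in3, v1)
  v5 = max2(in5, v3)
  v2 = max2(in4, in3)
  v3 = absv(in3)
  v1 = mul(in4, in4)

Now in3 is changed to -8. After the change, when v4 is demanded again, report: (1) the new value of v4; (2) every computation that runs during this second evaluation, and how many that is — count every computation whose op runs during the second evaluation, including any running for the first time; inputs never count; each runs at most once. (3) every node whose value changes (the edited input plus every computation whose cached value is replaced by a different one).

New value of v4: -8.
Computations that run: v4 — 1 in total.
Values that change: in3, v4.

First evaluation (everything demanded from the output):
  v1 = mul(-5, -5) = 25
  v4 = min2(7, 25) = 7

Propagation after the edit:
  v4: runs — in3 7->-8; result -8.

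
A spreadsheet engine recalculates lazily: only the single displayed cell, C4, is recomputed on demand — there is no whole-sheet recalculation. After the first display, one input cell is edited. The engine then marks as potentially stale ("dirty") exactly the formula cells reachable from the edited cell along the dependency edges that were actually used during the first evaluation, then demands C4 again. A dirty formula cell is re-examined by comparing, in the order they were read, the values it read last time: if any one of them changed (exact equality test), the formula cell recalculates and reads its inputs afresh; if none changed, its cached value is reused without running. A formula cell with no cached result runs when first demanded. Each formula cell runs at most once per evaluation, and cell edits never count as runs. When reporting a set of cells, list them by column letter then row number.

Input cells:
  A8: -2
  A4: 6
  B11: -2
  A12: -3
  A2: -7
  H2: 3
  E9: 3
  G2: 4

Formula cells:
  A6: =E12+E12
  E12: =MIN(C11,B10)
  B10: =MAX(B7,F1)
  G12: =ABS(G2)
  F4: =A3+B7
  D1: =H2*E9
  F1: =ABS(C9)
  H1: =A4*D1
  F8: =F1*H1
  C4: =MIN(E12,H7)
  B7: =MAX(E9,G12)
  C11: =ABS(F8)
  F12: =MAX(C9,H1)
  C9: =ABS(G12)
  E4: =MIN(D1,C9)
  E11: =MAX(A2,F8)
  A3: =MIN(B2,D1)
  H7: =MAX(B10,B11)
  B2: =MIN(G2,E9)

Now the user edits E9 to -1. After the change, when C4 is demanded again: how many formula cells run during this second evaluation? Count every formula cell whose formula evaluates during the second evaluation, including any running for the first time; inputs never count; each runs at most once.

Formula cells that run: B7, C11, D1, E12, F8, H1 — 6 in total.
Key observation: the cutoff stops propagation at B10 — its inputs' values are unchanged, so it reuses its cache.

First evaluation (everything demanded from the output):
  D1 = 3 * 3 = 9
  G12 = ABS(4) = 4
  B7 = MAX(3, 4) = 4
  C9 = ABS(4) = 4
  F1 = ABS(4) = 4
  B10 = MAX(4, 4) = 4
  H1 = 6 * 9 = 54
  F8 = 4 * 54 = 216
  C11 = ABS(216) = 216
  E12 = MIN(216, 4) = 4
  H7 = MAX(4, -2) = 4
  C4 = MIN(4, 4) = 4

Propagation after the edit:
  B7: runs — E9 3->-1; result 4 (same value as before).
  B10: checked — values it read are unchanged (B7 unchanged, F1 unchanged); reused cached 4 without running.
  D1: runs — E9 3->-1; result -3.
  H1: runs — D1 9->-3; result -18.
  F8: runs — H1 54->-18; result -72.
  C11: runs — F8 216->-72; result 72.
  E12: runs — C11 216->72; result 4 (same value as before).
  H7: checked — values it read are unchanged (B10 unchanged, B11 unchanged); reused cached 4 without running.
  C4: checked — values it read are unchanged (E12 unchanged, H7 unchanged); reused cached 4 without running.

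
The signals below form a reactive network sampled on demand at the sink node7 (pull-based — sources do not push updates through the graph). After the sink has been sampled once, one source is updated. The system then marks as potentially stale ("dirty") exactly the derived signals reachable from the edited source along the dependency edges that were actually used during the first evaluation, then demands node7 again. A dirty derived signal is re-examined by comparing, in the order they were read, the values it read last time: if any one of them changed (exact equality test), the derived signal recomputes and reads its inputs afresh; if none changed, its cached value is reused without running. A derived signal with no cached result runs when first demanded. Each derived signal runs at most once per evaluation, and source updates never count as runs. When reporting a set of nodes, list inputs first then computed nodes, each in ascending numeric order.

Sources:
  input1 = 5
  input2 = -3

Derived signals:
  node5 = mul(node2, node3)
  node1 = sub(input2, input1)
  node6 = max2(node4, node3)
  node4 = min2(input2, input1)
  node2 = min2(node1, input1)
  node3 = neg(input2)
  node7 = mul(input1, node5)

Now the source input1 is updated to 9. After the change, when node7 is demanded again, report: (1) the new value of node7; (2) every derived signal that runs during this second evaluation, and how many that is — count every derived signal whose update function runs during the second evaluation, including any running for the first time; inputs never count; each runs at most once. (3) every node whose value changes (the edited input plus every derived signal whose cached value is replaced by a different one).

node7 now evaluates to -324.
Run set: node1, node2, node5, node7 (4 run).
Changed values: input1, node1, node2, node5, node7.

Initial pass — values computed on the first demand:
  node1 = sub(-3, 5) = -8
  node2 = min2(-8, 5) = -8
  node3 = neg(-3) = 3
  node5 = mul(-8, 3) = -24
  node7 = mul(5, -24) = -120

Second demand — change propagation:
  node1: re-runs because input1 5->9; new result -12.
  node2: re-runs because node1 -8->-12; input1 5->9; new result -12.
  node5: re-runs because node2 -8->-12; new result -36.
  node7: re-runs because input1 5->9; node5 -24->-36; new result -324.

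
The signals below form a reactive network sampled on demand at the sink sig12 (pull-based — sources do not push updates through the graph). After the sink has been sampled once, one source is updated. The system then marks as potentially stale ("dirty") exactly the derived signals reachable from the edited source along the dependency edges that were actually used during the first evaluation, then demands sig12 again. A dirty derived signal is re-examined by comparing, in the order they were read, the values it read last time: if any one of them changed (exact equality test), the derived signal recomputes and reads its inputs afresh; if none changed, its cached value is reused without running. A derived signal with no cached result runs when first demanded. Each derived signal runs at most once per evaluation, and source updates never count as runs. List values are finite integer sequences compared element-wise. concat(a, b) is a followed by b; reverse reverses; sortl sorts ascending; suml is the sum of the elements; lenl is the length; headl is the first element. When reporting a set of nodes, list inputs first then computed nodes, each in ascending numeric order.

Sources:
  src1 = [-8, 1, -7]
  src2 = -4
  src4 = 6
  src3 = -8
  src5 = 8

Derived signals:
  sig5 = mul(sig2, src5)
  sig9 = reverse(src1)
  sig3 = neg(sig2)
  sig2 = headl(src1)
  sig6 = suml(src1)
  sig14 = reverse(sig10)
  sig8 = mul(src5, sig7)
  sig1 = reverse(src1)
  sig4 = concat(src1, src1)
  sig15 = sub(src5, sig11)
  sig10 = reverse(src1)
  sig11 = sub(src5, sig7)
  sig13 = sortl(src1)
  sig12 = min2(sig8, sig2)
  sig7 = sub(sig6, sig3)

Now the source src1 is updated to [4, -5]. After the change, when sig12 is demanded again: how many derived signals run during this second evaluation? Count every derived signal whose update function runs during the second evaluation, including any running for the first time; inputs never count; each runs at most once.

Run set: sig2, sig3, sig6, sig7, sig8, sig12 (6 run).

Initial pass — values computed on the first demand:
  sig2 = headl([-8, 1, -7]) = -8
  sig3 = neg(-8) = 8
  sig6 = suml([-8, 1, -7]) = -14
  sig7 = sub(-14, 8) = -22
  sig8 = mul(8, -22) = -176
  sig12 = min2(-176, -8) = -176

Second demand — change propagation:
  sig2: re-runs because src1 [-8, 1, -7]->[4, -5]; new result 4.
  sig3: re-runs because sig2 -8->4; new result -4.
  sig6: re-runs because src1 [-8, 1, -7]->[4, -5]; new result -1.
  sig7: re-runs because sig6 -14->-1; sig3 8->-4; new result 3.
  sig8: re-runs because sig7 -22->3; new result 24.
  sig12: re-runs because sig8 -176->24; sig2 -8->4; new result 4.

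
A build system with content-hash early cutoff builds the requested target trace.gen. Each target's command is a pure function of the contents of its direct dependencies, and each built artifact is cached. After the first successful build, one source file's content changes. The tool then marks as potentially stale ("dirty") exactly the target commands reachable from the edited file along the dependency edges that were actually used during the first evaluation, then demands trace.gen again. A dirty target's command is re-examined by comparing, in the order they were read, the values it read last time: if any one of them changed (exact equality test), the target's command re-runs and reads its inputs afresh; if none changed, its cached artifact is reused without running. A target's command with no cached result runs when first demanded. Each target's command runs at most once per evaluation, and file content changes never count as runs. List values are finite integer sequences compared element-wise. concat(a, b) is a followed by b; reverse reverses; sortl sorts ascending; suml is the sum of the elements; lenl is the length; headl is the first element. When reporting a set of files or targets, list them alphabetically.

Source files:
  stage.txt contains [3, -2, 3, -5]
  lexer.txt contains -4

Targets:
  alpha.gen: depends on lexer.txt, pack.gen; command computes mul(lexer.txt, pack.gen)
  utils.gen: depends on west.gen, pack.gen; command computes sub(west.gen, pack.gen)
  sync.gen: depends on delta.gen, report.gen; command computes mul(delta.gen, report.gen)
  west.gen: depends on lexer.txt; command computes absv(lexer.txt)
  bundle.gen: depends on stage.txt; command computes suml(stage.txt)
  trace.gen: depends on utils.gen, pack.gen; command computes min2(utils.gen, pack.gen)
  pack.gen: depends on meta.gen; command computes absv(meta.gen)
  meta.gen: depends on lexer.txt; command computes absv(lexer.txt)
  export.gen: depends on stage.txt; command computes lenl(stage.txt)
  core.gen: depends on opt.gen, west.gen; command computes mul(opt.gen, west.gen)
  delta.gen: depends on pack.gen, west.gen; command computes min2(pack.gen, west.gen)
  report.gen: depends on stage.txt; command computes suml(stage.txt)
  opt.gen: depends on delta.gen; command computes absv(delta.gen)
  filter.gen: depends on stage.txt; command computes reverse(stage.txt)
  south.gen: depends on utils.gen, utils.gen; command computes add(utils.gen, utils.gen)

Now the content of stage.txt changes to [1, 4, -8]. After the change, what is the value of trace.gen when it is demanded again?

First evaluation (everything demanded from the output):
  meta.gen = absv(-4) = 4
  pack.gen = absv(4) = 4
  west.gen = absv(-4) = 4
  utils.gen = sub(4, 4) = 0
  trace.gen = min2(0, 4) = 0

Propagation after the edit:
  stage.txt feeds no computation that the output demands — nothing is marked dirty and nothing runs.

Key observation: stage.txt is never demanded by the output, so the edit triggers no recomputation at all.

New value of trace.gen: 0.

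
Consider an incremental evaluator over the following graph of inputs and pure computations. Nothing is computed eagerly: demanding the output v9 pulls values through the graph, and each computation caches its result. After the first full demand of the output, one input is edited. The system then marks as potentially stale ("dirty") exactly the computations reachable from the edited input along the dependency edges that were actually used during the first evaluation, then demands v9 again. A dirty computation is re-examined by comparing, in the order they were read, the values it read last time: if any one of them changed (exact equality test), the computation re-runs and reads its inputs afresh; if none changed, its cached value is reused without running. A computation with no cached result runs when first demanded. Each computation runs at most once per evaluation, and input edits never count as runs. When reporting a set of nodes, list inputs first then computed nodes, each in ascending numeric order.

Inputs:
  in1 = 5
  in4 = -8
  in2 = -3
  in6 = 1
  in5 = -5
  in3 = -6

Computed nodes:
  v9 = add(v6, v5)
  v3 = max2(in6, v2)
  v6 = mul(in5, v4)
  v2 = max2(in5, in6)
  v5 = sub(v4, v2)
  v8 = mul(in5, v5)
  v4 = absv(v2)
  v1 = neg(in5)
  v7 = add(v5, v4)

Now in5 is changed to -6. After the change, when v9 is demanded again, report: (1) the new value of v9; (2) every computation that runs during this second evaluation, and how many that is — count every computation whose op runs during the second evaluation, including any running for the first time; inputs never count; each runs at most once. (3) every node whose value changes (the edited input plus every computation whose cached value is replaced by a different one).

v9 now evaluates to -6.
Run set: v2, v6, v9 (3 run).
Changed values: in5, v6, v9.
The important point: at v4 every value read last time is unchanged, so the dirty flag clears without a run.

Initial pass — values computed on the first demand:
  v2 = max2(-5, 1) = 1
  v4 = absv(1) = 1
  v5 = sub(1, 1) = 0
  v6 = mul(-5, 1) = -5
  v9 = add(-5, 0) = -5

Second demand — change propagation:
  v2: re-runs because in5 -5->-6; new result 1 (unchanged).
  v4: re-examined; everything it read last time is the same (v2 unchanged) — cache 1 kept, no run.
  v5: re-examined; everything it read last time is the same (v4 unchanged, v2 unchanged) — cache 0 kept, no run.
  v6: re-runs because in5 -5->-6; new result -6.
  v9: re-runs because v6 -5->-6; new result -6.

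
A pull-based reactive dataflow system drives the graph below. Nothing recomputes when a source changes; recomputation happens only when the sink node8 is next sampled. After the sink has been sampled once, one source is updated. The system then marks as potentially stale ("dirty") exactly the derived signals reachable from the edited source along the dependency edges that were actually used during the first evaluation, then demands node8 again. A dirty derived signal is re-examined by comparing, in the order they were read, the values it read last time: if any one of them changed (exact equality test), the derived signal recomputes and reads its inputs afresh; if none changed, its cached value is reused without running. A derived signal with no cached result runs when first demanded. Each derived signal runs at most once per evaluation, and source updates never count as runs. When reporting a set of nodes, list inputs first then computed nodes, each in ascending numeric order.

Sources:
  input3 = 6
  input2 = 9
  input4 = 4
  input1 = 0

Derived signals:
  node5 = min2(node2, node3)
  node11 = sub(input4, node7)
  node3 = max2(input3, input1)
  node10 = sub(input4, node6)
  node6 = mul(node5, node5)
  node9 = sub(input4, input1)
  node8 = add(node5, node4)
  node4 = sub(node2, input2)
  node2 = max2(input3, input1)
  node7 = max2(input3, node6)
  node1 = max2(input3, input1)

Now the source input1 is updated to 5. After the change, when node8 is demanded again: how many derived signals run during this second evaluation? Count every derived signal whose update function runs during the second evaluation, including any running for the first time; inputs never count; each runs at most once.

Derived signals that run: node2, node3 — 2 in total.
Key observation: the cutoff stops propagation at node4 — its inputs' values are unchanged, so it reuses its cache.

First evaluation (everything demanded from the output):
  node2 = max2(6, 0) = 6
  node3 = max2(6, 0) = 6
  node4 = sub(6, 9) = -3
  node5 = min2(6, 6) = 6
  node8 = add(6, -3) = 3

Propagation after the edit:
  node2: runs — input1 0->5; result 6 (same value as before).
  node3: runs — input1 0->5; result 6 (same value as before).
  node4: checked — values it read are unchanged (node2 unchanged, input2 unchanged); reused cached -3 without running.
  node5: checked — values it read are unchanged (node2 unchanged, node3 unchanged); reused cached 6 without running.
  node8: checked — values it read are unchanged (node5 unchanged, node4 unchanged); reused cached 3 without running.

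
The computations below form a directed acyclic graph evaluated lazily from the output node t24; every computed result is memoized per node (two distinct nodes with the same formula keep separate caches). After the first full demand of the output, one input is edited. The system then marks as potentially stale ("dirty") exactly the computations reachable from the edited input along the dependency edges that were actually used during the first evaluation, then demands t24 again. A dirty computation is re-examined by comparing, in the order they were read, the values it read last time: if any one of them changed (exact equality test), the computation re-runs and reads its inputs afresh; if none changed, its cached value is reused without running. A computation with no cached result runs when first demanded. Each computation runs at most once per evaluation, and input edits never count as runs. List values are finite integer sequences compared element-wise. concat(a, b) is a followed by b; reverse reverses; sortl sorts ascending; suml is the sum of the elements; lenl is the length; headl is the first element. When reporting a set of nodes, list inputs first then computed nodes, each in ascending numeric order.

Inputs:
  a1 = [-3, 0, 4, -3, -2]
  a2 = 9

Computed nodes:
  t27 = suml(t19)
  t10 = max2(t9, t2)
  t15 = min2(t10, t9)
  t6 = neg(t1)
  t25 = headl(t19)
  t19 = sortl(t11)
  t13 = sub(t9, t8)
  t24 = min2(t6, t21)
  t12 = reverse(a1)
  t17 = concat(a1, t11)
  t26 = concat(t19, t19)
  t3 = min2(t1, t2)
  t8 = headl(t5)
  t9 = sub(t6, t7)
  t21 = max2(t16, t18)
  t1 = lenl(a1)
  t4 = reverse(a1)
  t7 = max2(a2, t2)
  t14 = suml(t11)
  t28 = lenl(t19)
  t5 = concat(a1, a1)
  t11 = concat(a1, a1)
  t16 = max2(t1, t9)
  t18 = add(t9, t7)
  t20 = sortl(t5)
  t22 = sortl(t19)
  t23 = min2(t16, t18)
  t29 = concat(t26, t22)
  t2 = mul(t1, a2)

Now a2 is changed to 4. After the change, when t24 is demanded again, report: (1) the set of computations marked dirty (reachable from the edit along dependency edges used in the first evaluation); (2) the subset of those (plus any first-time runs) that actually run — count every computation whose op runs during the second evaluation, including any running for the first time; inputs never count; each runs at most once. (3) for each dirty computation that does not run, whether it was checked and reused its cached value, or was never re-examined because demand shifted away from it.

The edit dirties: t2, t7, t9, t16, t18, t21, t24.
5 computations run: t2, t7, t9, t16, t18.
Cache hits after checking: t21, t24.
Note where the cutoff bites: t21 is checked, finds nothing changed, and keeps its cache.

First demand of the output computes:
  t1 = lenl([-3, 0, 4, -3, -2]) = 5
  t2 = mul(5, 9) = 45
  t6 = neg(5) = -5
  t7 = max2(9, 45) = 45
  t9 = sub(-5, 45) = -50
  t16 = max2(5, -50) = 5
  t18 = add(-50, 45) = -5
  t21 = max2(5, -5) = 5
  t24 = min2(-5, 5) = -5

After the edit, cleaning proceeds:
  t2: a read changed (a2 9->4) — executes, giving 20.
  t7: a read changed (a2 9->4; t2 45->20) — executes, giving 20.
  t9: a read changed (t7 45->20) — executes, giving -25.
  t16: a read changed (t9 -50->-25) — executes, giving 5 — identical to its old value.
  t18: a read changed (t9 -50->-25; t7 45->20) — executes, giving -5 — identical to its old value.
  t21: dirty, but its reads are unchanged (t16 unchanged, t18 unchanged); cached 5 stands.
  t24: dirty, but its reads are unchanged (t6 unchanged, t21 unchanged); cached -5 stands.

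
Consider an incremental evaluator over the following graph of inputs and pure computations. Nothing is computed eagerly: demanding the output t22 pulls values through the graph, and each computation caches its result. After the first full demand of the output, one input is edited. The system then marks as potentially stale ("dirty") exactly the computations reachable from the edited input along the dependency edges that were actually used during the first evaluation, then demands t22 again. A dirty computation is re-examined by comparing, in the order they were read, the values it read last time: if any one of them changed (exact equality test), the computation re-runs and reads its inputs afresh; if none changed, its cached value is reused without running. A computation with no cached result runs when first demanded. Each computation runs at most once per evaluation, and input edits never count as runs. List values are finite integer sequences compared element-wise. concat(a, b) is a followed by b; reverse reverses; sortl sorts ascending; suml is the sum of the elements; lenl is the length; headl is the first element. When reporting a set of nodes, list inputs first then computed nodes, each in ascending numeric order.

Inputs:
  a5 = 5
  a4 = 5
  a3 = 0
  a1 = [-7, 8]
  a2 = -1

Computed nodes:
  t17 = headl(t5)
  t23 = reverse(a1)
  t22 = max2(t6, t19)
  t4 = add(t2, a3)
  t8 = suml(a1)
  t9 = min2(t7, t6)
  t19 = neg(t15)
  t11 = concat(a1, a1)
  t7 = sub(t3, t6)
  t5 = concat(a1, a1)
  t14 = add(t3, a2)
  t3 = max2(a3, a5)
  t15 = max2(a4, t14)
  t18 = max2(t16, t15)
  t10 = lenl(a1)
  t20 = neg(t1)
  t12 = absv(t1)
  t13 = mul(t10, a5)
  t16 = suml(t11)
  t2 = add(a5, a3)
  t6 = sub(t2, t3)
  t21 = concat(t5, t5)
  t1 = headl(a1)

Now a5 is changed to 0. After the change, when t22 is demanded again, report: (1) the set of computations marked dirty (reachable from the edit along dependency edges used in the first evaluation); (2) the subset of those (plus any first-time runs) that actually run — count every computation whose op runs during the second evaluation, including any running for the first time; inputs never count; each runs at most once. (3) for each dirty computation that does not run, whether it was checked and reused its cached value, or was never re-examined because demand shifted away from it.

Dirty set: t2, t3, t6, t14, t15, t19, t22.
Run set: t2, t3, t6, t14, t15 (5 run).
Re-examined without running (cache reused): t19, t22.
The important point: at t19 every value read last time is unchanged, so the dirty flag clears without a run.

Initial pass — values computed on the first demand:
  t2 = add(5, 0) = 5
  t3 = max2(0, 5) = 5
  t6 = sub(5, 5) = 0
  t14 = add(5, -1) = 4
  t15 = max2(5, 4) = 5
  t19 = neg(5) = -5
  t22 = max2(0, -5) = 0

Second demand — change propagation:
  t2: re-runs because a5 5->0; new result 0.
  t3: re-runs because a5 5->0; new result 0.
  t6: re-runs because t2 5->0; t3 5->0; new result 0 (unchanged).
  t14: re-runs because t3 5->0; new result -1.
  t15: re-runs because t14 4->-1; new result 5 (unchanged).
  t19: re-examined; everything it read last time is the same (t15 unchanged) — cache -5 kept, no run.
  t22: re-examined; everything it read last time is the same (t6 unchanged, t19 unchanged) — cache 0 kept, no run.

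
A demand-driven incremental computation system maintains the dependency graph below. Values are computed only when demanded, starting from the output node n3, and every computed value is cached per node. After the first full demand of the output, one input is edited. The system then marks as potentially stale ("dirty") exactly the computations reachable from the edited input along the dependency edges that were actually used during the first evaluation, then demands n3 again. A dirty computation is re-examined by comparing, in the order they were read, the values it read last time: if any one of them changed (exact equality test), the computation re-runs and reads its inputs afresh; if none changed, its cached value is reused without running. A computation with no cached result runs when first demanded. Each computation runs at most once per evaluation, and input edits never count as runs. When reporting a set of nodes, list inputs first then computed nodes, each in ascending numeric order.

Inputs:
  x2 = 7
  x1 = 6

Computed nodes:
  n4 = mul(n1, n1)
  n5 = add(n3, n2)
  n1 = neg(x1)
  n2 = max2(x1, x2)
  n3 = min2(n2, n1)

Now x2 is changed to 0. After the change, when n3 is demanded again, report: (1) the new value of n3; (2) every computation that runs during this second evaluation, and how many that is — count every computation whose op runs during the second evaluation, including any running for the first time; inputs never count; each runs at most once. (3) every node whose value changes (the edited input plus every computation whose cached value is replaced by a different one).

First evaluation (everything demanded from the output):
  n1 = neg(6) = -6
  n2 = max2(6, 7) = 7
  n3 = min2(7, -6) = -6

Propagation after the edit:
  n2: runs — x2 7->0; result 6.
  n3: runs — n2 7->6; result -6 (same value as before).

New value of n3: -6.
Computations that run: n2, n3 — 2 in total.
Values that change: x2, n2.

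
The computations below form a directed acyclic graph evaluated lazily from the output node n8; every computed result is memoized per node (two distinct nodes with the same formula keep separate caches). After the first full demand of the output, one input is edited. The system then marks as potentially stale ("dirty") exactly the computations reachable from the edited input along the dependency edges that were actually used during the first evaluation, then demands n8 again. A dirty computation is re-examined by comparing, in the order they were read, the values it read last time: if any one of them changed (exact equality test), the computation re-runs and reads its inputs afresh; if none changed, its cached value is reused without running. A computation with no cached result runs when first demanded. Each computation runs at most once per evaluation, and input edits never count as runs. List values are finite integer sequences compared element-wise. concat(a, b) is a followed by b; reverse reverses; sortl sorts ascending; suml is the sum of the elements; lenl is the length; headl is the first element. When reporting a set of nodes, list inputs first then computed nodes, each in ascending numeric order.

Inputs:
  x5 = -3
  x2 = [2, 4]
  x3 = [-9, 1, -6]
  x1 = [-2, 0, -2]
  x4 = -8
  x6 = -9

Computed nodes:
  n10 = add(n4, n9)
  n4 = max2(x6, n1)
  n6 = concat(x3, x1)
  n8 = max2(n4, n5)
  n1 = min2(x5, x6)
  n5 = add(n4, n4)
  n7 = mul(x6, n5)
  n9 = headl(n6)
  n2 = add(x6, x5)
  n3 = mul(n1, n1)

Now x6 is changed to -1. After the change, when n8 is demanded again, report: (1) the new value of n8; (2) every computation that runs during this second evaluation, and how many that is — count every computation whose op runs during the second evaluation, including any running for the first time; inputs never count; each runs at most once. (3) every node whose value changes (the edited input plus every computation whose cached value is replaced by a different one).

Demanding n8 again yields -1.
4 computations run: n1, n4, n5, n8.
The nodes whose values change: x6, n1, n4, n5, n8.

First demand of the output computes:
  n1 = min2(-3, -9) = -9
  n4 = max2(-9, -9) = -9
  n5 = add(-9, -9) = -18
  n8 = max2(-9, -18) = -9

After the edit, cleaning proceeds:
  n1: a read changed (x6 -9->-1) — executes, giving -3.
  n4: a read changed (x6 -9->-1; n1 -9->-3) — executes, giving -1.
  n5: a read changed (n4 -9->-1; n4 -9->-1) — executes, giving -2.
  n8: a read changed (n4 -9->-1; n5 -18->-2) — executes, giving -1.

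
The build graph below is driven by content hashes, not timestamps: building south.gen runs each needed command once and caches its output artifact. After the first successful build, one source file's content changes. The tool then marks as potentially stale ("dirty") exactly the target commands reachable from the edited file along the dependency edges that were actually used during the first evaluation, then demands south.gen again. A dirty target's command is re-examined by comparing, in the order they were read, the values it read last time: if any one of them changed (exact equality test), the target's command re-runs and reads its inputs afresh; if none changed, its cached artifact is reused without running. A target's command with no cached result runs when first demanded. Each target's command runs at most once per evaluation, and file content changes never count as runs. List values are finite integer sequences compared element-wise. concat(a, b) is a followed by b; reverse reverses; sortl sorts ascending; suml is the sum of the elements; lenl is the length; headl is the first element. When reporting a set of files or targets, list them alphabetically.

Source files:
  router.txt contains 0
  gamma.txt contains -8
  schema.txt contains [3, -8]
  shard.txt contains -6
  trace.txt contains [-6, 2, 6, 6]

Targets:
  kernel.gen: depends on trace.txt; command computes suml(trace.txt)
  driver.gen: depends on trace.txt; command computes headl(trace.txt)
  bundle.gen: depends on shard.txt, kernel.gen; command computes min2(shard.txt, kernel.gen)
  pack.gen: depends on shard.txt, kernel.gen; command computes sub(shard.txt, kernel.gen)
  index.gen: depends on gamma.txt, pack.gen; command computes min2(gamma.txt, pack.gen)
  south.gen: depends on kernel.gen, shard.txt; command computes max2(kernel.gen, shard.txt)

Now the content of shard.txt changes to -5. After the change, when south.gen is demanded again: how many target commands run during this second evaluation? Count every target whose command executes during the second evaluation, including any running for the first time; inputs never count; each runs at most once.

Run set: south.gen (1 run).

Initial pass — values computed on the first demand:
  kernel.gen = suml([-6, 2, 6, 6]) = 8
  south.gen = max2(8, -6) = 8

Second demand — change propagation:
  south.gen: re-runs because shard.txt -6->-5; new result 8 (unchanged).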